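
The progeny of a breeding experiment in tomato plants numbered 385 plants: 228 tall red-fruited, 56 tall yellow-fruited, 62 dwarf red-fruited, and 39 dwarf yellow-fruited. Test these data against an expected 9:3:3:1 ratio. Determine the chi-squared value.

14.945

The 9:3:3:1 ratio has 16 parts, so with N = 385 the expected counts are:
  tall red-fruited: 385 × 9/16 = 216.5625
  tall yellow-fruited: 385 × 3/16 = 72.1875
  dwarf red-fruited: 385 × 3/16 = 72.1875
  dwarf yellow-fruited: 385 × 1/16 = 24.0625
χ² = Σ (O − E)² / E
  tall red-fruited: (228 − 216.5625)² / 216.5625 = 0.6041
  tall yellow-fruited: (56 − 72.1875)² / 72.1875 = 3.6299
  dwarf red-fruited: (62 − 72.1875)² / 72.1875 = 1.4377
  dwarf yellow-fruited: (39 − 24.0625)² / 24.0625 = 9.2729
χ² = 0.6041 + 3.6299 + 1.4377 + 9.2729 = 14.9446 ≈ 14.945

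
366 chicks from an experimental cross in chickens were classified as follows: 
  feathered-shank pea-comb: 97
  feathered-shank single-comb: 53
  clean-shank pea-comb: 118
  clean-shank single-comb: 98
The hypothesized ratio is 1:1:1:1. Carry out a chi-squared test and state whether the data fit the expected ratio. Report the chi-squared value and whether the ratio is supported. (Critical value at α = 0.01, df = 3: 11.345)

Total ratio parts = 4. Expected numbers out of 366:
  feathered-shank pea-comb: 366 × 1/4 = 91.5
  feathered-shank single-comb: 366 × 1/4 = 91.5
  clean-shank pea-comb: 366 × 1/4 = 91.5
  clean-shank single-comb: 366 × 1/4 = 91.5
χ² = Σ (O − E)² / E
  feathered-shank pea-comb: (97 − 91.5)² / 91.5 = 0.3306
  feathered-shank single-comb: (53 − 91.5)² / 91.5 = 16.1995
  clean-shank pea-comb: (118 − 91.5)² / 91.5 = 7.6749
  clean-shank single-comb: (98 − 91.5)² / 91.5 = 0.4617
χ² = 0.3306 + 16.1995 + 7.6749 + 0.4617 = 24.6667 ≈ 24.667
Degrees of freedom = 4 − 1 = 3; critical value at α = 0.01 is 11.345.
Since 24.667 > 11.345, we reject the null hypothesis — the data do not fit the 1:1:1:1 ratio.

24.667; not consistent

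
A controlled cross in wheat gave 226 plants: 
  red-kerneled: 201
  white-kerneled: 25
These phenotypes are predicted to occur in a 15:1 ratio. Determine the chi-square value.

8.931

Expected counts for N = 226 under a 15:1 ratio (total parts = 16):
  red-kerneled: 226 × 15/16 = 211.875
  white-kerneled: 226 × 1/16 = 14.125
χ² = Σ (O − E)² / E
  red-kerneled: (201 − 211.875)² / 211.875 = 0.5582
  white-kerneled: (25 − 14.125)² / 14.125 = 8.3728
χ² = 0.5582 + 8.3728 = 8.931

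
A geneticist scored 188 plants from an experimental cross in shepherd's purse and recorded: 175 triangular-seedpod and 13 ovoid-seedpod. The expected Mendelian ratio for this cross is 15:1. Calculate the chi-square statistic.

0.142

Under the 15:1 hypothesis (Σ ratio = 16, N = 188):
  triangular-seedpod: 188 × 15/16 = 176.25
  ovoid-seedpod: 188 × 1/16 = 11.75
χ² = Σ (O − E)² / E
  triangular-seedpod: (175 − 176.25)² / 176.25 = 0.0089
  ovoid-seedpod: (13 − 11.75)² / 11.75 = 0.1330
χ² = 0.0089 + 0.1330 = 0.1419 ≈ 0.142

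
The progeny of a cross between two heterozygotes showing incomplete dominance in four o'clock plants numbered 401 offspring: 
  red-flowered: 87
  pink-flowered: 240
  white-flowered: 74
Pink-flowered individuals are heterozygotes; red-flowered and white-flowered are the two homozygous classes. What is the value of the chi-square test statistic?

16.406

With incomplete dominance, a heterozygote × heterozygote cross gives a 1:2:1 phenotypic ratio.
Under the 1:2:1 hypothesis (Σ ratio = 4, N = 401):
  red-flowered: 401 × 1/4 = 100.25
  pink-flowered: 401 × 2/4 = 200.5
  white-flowered: 401 × 1/4 = 100.25
χ² = Σ (O − E)² / E
  red-flowered: (87 − 100.25)² / 100.25 = 1.7512
  pink-flowered: (240 − 200.5)² / 200.5 = 7.7818
  white-flowered: (74 − 100.25)² / 100.25 = 6.8734
χ² = 1.7512 + 7.7818 + 6.8734 = 16.4064 ≈ 16.406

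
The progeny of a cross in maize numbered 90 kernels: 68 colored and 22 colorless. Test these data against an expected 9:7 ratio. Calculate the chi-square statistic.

Expected counts for N = 90 under a 9:7 ratio (total parts = 16):
  colored: 90 × 9/16 = 50.625
  colorless: 90 × 7/16 = 39.375
χ² = Σ (O − E)² / E
  colored: (68 − 50.625)² / 50.625 = 5.9633
  colorless: (22 − 39.375)² / 39.375 = 7.6671
χ² = 5.9633 + 7.6671 = 13.6304 ≈ 13.630

13.630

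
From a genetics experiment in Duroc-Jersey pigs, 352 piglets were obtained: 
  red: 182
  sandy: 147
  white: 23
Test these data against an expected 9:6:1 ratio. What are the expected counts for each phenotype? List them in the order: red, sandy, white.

198, 132, 22

The 9:6:1 ratio has 16 parts, so with N = 352 the expected counts are:
  red: 352 × 9/16 = 198
  sandy: 352 × 6/16 = 132
  white: 352 × 1/16 = 22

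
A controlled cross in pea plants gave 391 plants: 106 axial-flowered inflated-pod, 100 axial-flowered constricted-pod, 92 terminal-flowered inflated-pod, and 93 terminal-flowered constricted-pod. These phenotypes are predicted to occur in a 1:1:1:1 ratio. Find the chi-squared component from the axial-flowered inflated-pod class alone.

The 1:1:1:1 ratio has 4 parts, so with N = 391 the expected counts are:
  axial-flowered inflated-pod: 391 × 1/4 = 97.75
  axial-flowered constricted-pod: 391 × 1/4 = 97.75
  terminal-flowered inflated-pod: 391 × 1/4 = 97.75
  terminal-flowered constricted-pod: 391 × 1/4 = 97.75
Contribution of axial-flowered inflated-pod: (106 − 97.75)² / 97.75 = 0.6963

0.696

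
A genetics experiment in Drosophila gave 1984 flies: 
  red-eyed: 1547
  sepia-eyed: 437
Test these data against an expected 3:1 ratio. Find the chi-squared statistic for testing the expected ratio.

Expected counts for N = 1984 under a 3:1 ratio (total parts = 4):
  red-eyed: 1984 × 3/4 = 1488
  sepia-eyed: 1984 × 1/4 = 496
χ² = Σ (O − E)² / E
  red-eyed: (1547 − 1488)² / 1488 = 2.3394
  sepia-eyed: (437 − 496)² / 496 = 7.0181
χ² = 2.3394 + 7.0181 = 9.3575 ≈ 9.358

9.358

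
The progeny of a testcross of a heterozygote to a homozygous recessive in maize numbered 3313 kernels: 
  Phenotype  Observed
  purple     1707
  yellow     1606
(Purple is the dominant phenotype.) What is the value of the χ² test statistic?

A testcross of a heterozygote (Aa × aa) gives a 1:1 phenotypic ratio.
Total ratio parts = 2. Expected numbers out of 3313:
  purple: 3313 × 1/2 = 1656.5
  yellow: 3313 × 1/2 = 1656.5
χ² = Σ (O − E)² / E
  purple: (1707 − 1656.5)² / 1656.5 = 1.5395
  yellow: (1606 − 1656.5)² / 1656.5 = 1.5395
χ² = 1.5395 + 1.5395 = 3.079

3.079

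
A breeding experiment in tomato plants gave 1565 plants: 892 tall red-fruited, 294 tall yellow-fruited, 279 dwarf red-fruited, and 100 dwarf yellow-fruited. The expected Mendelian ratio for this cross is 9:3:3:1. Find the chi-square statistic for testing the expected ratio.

0.916

Under the 9:3:3:1 hypothesis (Σ ratio = 16, N = 1565):
  tall red-fruited: 1565 × 9/16 = 880.3125
  tall yellow-fruited: 1565 × 3/16 = 293.4375
  dwarf red-fruited: 1565 × 3/16 = 293.4375
  dwarf yellow-fruited: 1565 × 1/16 = 97.8125
χ² = Σ (O − E)² / E
  tall red-fruited: (892 − 880.3125)² / 880.3125 = 0.1552
  tall yellow-fruited: (294 − 293.4375)² / 293.4375 = 0.0011
  dwarf red-fruited: (279 − 293.4375)² / 293.4375 = 0.7103
  dwarf yellow-fruited: (100 − 97.8125)² / 97.8125 = 0.0489
χ² = 0.1552 + 0.0011 + 0.7103 + 0.0489 = 0.9155 ≈ 0.916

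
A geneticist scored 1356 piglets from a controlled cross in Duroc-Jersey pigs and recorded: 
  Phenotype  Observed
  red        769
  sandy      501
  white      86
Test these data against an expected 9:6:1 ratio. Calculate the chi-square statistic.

0.180

Under the 9:6:1 hypothesis (Σ ratio = 16, N = 1356):
  red: 1356 × 9/16 = 762.75
  sandy: 1356 × 6/16 = 508.5
  white: 1356 × 1/16 = 84.75
χ² = Σ (O − E)² / E
  red: (769 − 762.75)² / 762.75 = 0.0512
  sandy: (501 − 508.5)² / 508.5 = 0.1106
  white: (86 − 84.75)² / 84.75 = 0.0184
χ² = 0.0512 + 0.1106 + 0.0184 = 0.1802 ≈ 0.180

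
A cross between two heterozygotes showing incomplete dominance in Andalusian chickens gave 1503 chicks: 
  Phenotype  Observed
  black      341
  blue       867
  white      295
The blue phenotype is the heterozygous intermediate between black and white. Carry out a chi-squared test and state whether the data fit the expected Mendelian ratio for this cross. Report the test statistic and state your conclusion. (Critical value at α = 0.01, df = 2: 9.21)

With incomplete dominance, a heterozygote × heterozygote cross gives a 1:2:1 phenotypic ratio.
Total ratio parts = 4. Expected numbers out of 1503:
  black: 1503 × 1/4 = 375.75
  blue: 1503 × 2/4 = 751.5
  white: 1503 × 1/4 = 375.75
χ² = Σ (O − E)² / E
  black: (341 − 375.75)² / 375.75 = 3.2137
  blue: (867 − 751.5)² / 751.5 = 17.7515
  white: (295 − 375.75)² / 375.75 = 17.3535
χ² = 3.2137 + 17.7515 + 17.3535 = 38.3187 ≈ 38.319
Degrees of freedom = 3 − 1 = 2; critical value at α = 0.01 is 9.21.
Since 38.319 > 9.21, we reject the null hypothesis — the data do not fit the 1:2:1 ratio.

38.319; not consistent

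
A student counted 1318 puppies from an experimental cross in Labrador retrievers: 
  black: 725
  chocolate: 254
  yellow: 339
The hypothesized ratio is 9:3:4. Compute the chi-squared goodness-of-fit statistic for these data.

0.827

Under the 9:3:4 hypothesis (Σ ratio = 16, N = 1318):
  black: 1318 × 9/16 = 741.375
  chocolate: 1318 × 3/16 = 247.125
  yellow: 1318 × 4/16 = 329.5
χ² = Σ (O − E)² / E
  black: (725 − 741.375)² / 741.375 = 0.3617
  chocolate: (254 − 247.125)² / 247.125 = 0.1913
  yellow: (339 − 329.5)² / 329.5 = 0.2739
χ² = 0.3617 + 0.1913 + 0.2739 = 0.8269 ≈ 0.827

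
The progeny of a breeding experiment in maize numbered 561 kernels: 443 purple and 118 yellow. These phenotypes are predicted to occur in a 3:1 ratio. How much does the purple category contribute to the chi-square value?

The 3:1 ratio has 4 parts, so with N = 561 the expected counts are:
  purple: 561 × 3/4 = 420.75
  yellow: 561 × 1/4 = 140.25
Contribution of purple: (443 − 420.75)² / 420.75 = 1.1766

1.177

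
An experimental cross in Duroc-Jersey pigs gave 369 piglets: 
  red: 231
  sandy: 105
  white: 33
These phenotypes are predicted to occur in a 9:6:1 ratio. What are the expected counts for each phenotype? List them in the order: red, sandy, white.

207.5625, 138.375, 23.0625

The 9:6:1 ratio has 16 parts, so with N = 369 the expected counts are:
  red: 369 × 9/16 = 207.5625
  sandy: 369 × 6/16 = 138.375
  white: 369 × 1/16 = 23.0625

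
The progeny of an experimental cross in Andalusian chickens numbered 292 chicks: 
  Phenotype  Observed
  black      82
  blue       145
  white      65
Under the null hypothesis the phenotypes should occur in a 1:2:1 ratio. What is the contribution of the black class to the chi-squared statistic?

1.110

Expected counts for N = 292 under a 1:2:1 ratio (total parts = 4):
  black: 292 × 1/4 = 73
  blue: 292 × 2/4 = 146
  white: 292 × 1/4 = 73
Contribution of black: (82 − 73)² / 73 = 1.1096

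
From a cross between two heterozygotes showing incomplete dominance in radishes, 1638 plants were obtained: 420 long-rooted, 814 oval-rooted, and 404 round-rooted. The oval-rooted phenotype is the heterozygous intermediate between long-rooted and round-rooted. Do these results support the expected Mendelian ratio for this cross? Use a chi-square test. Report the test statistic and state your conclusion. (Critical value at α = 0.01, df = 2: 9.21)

0.374; consistent

With incomplete dominance, a heterozygote × heterozygote cross gives a 1:2:1 phenotypic ratio.
Under the 1:2:1 hypothesis (Σ ratio = 4, N = 1638):
  long-rooted: 1638 × 1/4 = 409.5
  oval-rooted: 1638 × 2/4 = 819
  round-rooted: 1638 × 1/4 = 409.5
χ² = Σ (O − E)² / E
  long-rooted: (420 − 409.5)² / 409.5 = 0.2692
  oval-rooted: (814 − 819)² / 819 = 0.0305
  round-rooted: (404 − 409.5)² / 409.5 = 0.0739
χ² = 0.2692 + 0.0305 + 0.0739 = 0.3736 ≈ 0.374
Degrees of freedom = 3 − 1 = 2; critical value at α = 0.01 is 9.21.
Since 0.374 < 9.21, we fail to reject the null hypothesis — the data are consistent with the 1:2:1 ratio.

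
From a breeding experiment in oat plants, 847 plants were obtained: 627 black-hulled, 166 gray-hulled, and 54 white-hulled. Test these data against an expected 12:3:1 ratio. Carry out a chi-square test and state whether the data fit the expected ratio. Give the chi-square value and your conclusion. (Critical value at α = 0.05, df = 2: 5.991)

0.454; consistent

Expected counts for N = 847 under a 12:3:1 ratio (total parts = 16):
  black-hulled: 847 × 12/16 = 635.25
  gray-hulled: 847 × 3/16 = 158.8125
  white-hulled: 847 × 1/16 = 52.9375
χ² = Σ (O − E)² / E
  black-hulled: (627 − 635.25)² / 635.25 = 0.1071
  gray-hulled: (166 − 158.8125)² / 158.8125 = 0.3253
  white-hulled: (54 − 52.9375)² / 52.9375 = 0.0213
χ² = 0.1071 + 0.3253 + 0.0213 = 0.4537 ≈ 0.454
Degrees of freedom = 3 − 1 = 2; critical value at α = 0.05 is 5.991.
Since 0.454 < 5.991, we fail to reject the null hypothesis — the data are consistent with the 12:3:1 ratio.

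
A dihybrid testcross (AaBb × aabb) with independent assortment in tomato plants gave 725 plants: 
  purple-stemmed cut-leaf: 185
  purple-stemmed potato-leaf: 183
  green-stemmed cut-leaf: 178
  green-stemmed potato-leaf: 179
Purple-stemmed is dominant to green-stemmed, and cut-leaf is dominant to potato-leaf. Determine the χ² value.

0.181

A dihybrid testcross with independent assortment gives a 1:1:1:1 ratio.
Under the 1:1:1:1 hypothesis (Σ ratio = 4, N = 725):
  purple-stemmed cut-leaf: 725 × 1/4 = 181.25
  purple-stemmed potato-leaf: 725 × 1/4 = 181.25
  green-stemmed cut-leaf: 725 × 1/4 = 181.25
  green-stemmed potato-leaf: 725 × 1/4 = 181.25
χ² = Σ (O − E)² / E
  purple-stemmed cut-leaf: (185 − 181.25)² / 181.25 = 0.0776
  purple-stemmed potato-leaf: (183 − 181.25)² / 181.25 = 0.0169
  green-stemmed cut-leaf: (178 − 181.25)² / 181.25 = 0.0583
  green-stemmed potato-leaf: (179 − 181.25)² / 181.25 = 0.0279
χ² = 0.0776 + 0.0169 + 0.0583 + 0.0279 = 0.1807 ≈ 0.181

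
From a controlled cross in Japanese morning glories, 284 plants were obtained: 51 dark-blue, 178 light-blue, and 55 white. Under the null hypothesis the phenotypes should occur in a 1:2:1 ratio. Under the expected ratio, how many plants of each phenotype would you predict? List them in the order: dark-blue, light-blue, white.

The 1:2:1 ratio has 4 parts, so with N = 284 the expected counts are:
  dark-blue: 284 × 1/4 = 71
  light-blue: 284 × 2/4 = 142
  white: 284 × 1/4 = 71

71, 142, 71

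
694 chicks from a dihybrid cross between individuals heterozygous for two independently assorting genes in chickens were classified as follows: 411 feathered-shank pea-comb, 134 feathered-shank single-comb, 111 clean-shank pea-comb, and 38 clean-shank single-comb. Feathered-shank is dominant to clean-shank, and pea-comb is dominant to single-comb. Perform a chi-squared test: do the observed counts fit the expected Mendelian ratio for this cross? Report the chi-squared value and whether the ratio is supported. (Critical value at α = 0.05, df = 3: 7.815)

A dihybrid F₂ with independent assortment and complete dominance at both loci gives a 9:3:3:1 phenotypic ratio.
Expected counts for N = 694 under a 9:3:3:1 ratio (total parts = 16):
  feathered-shank pea-comb: 694 × 9/16 = 390.375
  feathered-shank single-comb: 694 × 3/16 = 130.125
  clean-shank pea-comb: 694 × 3/16 = 130.125
  clean-shank single-comb: 694 × 1/16 = 43.375
χ² = Σ (O − E)² / E
  feathered-shank pea-comb: (411 − 390.375)² / 390.375 = 1.0897
  feathered-shank single-comb: (134 − 130.125)² / 130.125 = 0.1154
  clean-shank pea-comb: (111 − 130.125)² / 130.125 = 2.8109
  clean-shank single-comb: (38 − 43.375)² / 43.375 = 0.6661
χ² = 1.0897 + 0.1154 + 2.8109 + 0.6661 = 4.6821 ≈ 4.682
Degrees of freedom = 4 − 1 = 3; critical value at α = 0.05 is 7.815.
Since 4.682 < 7.815, we fail to reject the null hypothesis — the data are consistent with the 9:3:3:1 ratio.

4.682; consistent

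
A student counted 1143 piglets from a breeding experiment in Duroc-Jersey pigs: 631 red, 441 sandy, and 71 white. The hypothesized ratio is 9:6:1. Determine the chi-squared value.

0.582

Under the 9:6:1 hypothesis (Σ ratio = 16, N = 1143):
  red: 1143 × 9/16 = 642.9375
  sandy: 1143 × 6/16 = 428.625
  white: 1143 × 1/16 = 71.4375
χ² = Σ (O − E)² / E
  red: (631 − 642.9375)² / 642.9375 = 0.2216
  sandy: (441 − 428.625)² / 428.625 = 0.3573
  white: (71 − 71.4375)² / 71.4375 = 0.0027
χ² = 0.2216 + 0.3573 + 0.0027 = 0.5816 ≈ 0.582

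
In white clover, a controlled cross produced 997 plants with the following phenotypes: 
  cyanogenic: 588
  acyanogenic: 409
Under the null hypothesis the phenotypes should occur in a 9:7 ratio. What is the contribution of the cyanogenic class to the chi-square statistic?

Total ratio parts = 16. Expected numbers out of 997:
  cyanogenic: 997 × 9/16 = 560.8125
  acyanogenic: 997 × 7/16 = 436.1875
Contribution of cyanogenic: (588 − 560.8125)² / 560.8125 = 1.3180

1.318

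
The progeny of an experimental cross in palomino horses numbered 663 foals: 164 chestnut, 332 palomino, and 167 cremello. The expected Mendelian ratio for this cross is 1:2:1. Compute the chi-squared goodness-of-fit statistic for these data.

Total ratio parts = 4. Expected numbers out of 663:
  chestnut: 663 × 1/4 = 165.75
  palomino: 663 × 2/4 = 331.5
  cremello: 663 × 1/4 = 165.75
χ² = Σ (O − E)² / E
  chestnut: (164 − 165.75)² / 165.75 = 0.0185
  palomino: (332 − 331.5)² / 331.5 = 0.0008
  cremello: (167 − 165.75)² / 165.75 = 0.0094
χ² = 0.0185 + 0.0008 + 0.0094 = 0.0287 ≈ 0.029

0.029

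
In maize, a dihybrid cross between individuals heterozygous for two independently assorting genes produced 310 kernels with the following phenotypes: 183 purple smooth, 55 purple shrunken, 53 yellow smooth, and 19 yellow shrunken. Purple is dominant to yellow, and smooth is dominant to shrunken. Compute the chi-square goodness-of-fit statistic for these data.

A dihybrid F₂ with independent assortment and complete dominance at both loci gives a 9:3:3:1 phenotypic ratio.
Expected counts for N = 310 under a 9:3:3:1 ratio (total parts = 16):
  purple smooth: 310 × 9/16 = 174.375
  purple shrunken: 310 × 3/16 = 58.125
  yellow smooth: 310 × 3/16 = 58.125
  yellow shrunken: 310 × 1/16 = 19.375
χ² = Σ (O − E)² / E
  purple smooth: (183 − 174.375)² / 174.375 = 0.4266
  purple shrunken: (55 − 58.125)² / 58.125 = 0.1680
  yellow smooth: (53 − 58.125)² / 58.125 = 0.4519
  yellow shrunken: (19 − 19.375)² / 19.375 = 0.0073
χ² = 0.4266 + 0.1680 + 0.4519 + 0.0073 = 1.0538 ≈ 1.054

1.054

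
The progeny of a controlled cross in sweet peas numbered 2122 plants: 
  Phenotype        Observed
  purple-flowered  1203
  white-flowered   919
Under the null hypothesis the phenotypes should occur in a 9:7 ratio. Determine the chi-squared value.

0.168

Total ratio parts = 16. Expected numbers out of 2122:
  purple-flowered: 2122 × 9/16 = 1193.625
  white-flowered: 2122 × 7/16 = 928.375
χ² = Σ (O − E)² / E
  purple-flowered: (1203 − 1193.625)² / 1193.625 = 0.0736
  white-flowered: (919 − 928.375)² / 928.375 = 0.0947
χ² = 0.0736 + 0.0947 = 0.1683 ≈ 0.168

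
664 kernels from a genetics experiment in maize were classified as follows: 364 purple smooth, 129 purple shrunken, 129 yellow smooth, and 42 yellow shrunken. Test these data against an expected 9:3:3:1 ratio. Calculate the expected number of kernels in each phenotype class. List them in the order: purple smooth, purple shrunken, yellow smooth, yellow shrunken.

The 9:3:3:1 ratio has 16 parts, so with N = 664 the expected counts are:
  purple smooth: 664 × 9/16 = 373.5
  purple shrunken: 664 × 3/16 = 124.5
  yellow smooth: 664 × 3/16 = 124.5
  yellow shrunken: 664 × 1/16 = 41.5

373.5, 124.5, 124.5, 41.5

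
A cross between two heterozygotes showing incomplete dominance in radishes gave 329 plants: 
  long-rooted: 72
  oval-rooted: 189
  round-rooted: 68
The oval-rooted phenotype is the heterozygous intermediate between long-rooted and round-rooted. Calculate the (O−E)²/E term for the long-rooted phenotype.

With incomplete dominance, a heterozygote × heterozygote cross gives a 1:2:1 phenotypic ratio.
Expected counts for N = 329 under a 1:2:1 ratio (total parts = 4):
  long-rooted: 329 × 1/4 = 82.25
  oval-rooted: 329 × 2/4 = 164.5
  round-rooted: 329 × 1/4 = 82.25
Contribution of long-rooted: (72 − 82.25)² / 82.25 = 1.2774

1.277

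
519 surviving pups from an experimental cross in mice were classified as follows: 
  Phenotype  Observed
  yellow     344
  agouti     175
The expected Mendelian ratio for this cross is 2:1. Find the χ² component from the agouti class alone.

Expected counts for N = 519 under a 2:1 ratio (total parts = 3):
  yellow: 519 × 2/3 = 346
  agouti: 519 × 1/3 = 173
Contribution of agouti: (175 − 173)² / 173 = 0.0231

0.023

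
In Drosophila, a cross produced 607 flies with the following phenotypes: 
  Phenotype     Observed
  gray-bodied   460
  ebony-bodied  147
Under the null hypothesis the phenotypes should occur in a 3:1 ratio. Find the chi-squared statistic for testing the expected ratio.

0.198

Total ratio parts = 4. Expected numbers out of 607:
  gray-bodied: 607 × 3/4 = 455.25
  ebony-bodied: 607 × 1/4 = 151.75
χ² = Σ (O − E)² / E
  gray-bodied: (460 − 455.25)² / 455.25 = 0.0496
  ebony-bodied: (147 − 151.75)² / 151.75 = 0.1487
χ² = 0.0496 + 0.1487 = 0.1983 ≈ 0.198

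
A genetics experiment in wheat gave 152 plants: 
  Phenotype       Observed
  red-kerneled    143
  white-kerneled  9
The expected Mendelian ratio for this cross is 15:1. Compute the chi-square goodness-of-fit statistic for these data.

0.028

The 15:1 ratio has 16 parts, so with N = 152 the expected counts are:
  red-kerneled: 152 × 15/16 = 142.5
  white-kerneled: 152 × 1/16 = 9.5
χ² = Σ (O − E)² / E
  red-kerneled: (143 − 142.5)² / 142.5 = 0.0018
  white-kerneled: (9 − 9.5)² / 9.5 = 0.0263
χ² = 0.0018 + 0.0263 = 0.0281 ≈ 0.028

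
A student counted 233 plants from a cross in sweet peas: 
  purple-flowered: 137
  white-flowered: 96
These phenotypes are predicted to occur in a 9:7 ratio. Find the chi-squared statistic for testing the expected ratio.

0.615

The 9:7 ratio has 16 parts, so with N = 233 the expected counts are:
  purple-flowered: 233 × 9/16 = 131.0625
  white-flowered: 233 × 7/16 = 101.9375
χ² = Σ (O − E)² / E
  purple-flowered: (137 − 131.0625)² / 131.0625 = 0.2690
  white-flowered: (96 − 101.9375)² / 101.9375 = 0.3458
χ² = 0.2690 + 0.3458 = 0.6148 ≈ 0.615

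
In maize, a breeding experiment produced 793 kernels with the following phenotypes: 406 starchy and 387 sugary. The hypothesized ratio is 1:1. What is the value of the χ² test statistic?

0.455

Under the 1:1 hypothesis (Σ ratio = 2, N = 793):
  starchy: 793 × 1/2 = 396.5
  sugary: 793 × 1/2 = 396.5
χ² = Σ (O − E)² / E
  starchy: (406 − 396.5)² / 396.5 = 0.2276
  sugary: (387 − 396.5)² / 396.5 = 0.2276
χ² = 0.2276 + 0.2276 = 0.4552 ≈ 0.455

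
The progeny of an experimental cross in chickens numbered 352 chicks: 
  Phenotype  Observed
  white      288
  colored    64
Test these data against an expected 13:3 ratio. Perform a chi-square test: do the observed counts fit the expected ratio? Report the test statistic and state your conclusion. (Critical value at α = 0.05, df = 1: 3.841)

Expected counts for N = 352 under a 13:3 ratio (total parts = 16):
  white: 352 × 13/16 = 286
  colored: 352 × 3/16 = 66
χ² = Σ (O − E)² / E
  white: (288 − 286)² / 286 = 0.0140
  colored: (64 − 66)² / 66 = 0.0606
χ² = 0.0140 + 0.0606 = 0.0746 ≈ 0.075
Degrees of freedom = 2 − 1 = 1; critical value at α = 0.05 is 3.841.
Since 0.075 < 3.841, we fail to reject the null hypothesis — the data are consistent with the 13:3 ratio.

0.075; consistent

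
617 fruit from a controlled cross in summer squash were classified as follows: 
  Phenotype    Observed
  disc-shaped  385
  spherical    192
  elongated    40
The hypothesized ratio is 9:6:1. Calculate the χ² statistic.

The 9:6:1 ratio has 16 parts, so with N = 617 the expected counts are:
  disc-shaped: 617 × 9/16 = 347.0625
  spherical: 617 × 6/16 = 231.375
  elongated: 617 × 1/16 = 38.5625
χ² = Σ (O − E)² / E
  disc-shaped: (385 − 347.0625)² / 347.0625 = 4.1470
  spherical: (192 − 231.375)² / 231.375 = 6.7008
  elongated: (40 − 38.5625)² / 38.5625 = 0.0536
χ² = 4.1470 + 6.7008 + 0.0536 = 10.9014 ≈ 10.901

10.901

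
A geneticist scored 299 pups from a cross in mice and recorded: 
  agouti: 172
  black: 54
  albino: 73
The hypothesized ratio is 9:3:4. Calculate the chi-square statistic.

0.203

Total ratio parts = 16. Expected numbers out of 299:
  agouti: 299 × 9/16 = 168.1875
  black: 299 × 3/16 = 56.0625
  albino: 299 × 4/16 = 74.75
χ² = Σ (O − E)² / E
  agouti: (172 − 168.1875)² / 168.1875 = 0.0864
  black: (54 − 56.0625)² / 56.0625 = 0.0759
  albino: (73 − 74.75)² / 74.75 = 0.0410
χ² = 0.0864 + 0.0759 + 0.0410 = 0.2033 ≈ 0.203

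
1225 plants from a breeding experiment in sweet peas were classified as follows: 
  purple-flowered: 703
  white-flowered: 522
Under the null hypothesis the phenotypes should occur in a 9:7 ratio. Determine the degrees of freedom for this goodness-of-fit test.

1

A goodness-of-fit test with 2 phenotype classes has df = 2 − 1 = 1.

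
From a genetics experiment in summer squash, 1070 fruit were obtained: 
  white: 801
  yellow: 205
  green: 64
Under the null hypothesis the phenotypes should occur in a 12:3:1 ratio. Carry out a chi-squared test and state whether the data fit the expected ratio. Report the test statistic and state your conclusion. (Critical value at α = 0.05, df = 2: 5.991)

0.222; consistent

Under the 12:3:1 hypothesis (Σ ratio = 16, N = 1070):
  white: 1070 × 12/16 = 802.5
  yellow: 1070 × 3/16 = 200.625
  green: 1070 × 1/16 = 66.875
χ² = Σ (O − E)² / E
  white: (801 − 802.5)² / 802.5 = 0.0028
  yellow: (205 − 200.625)² / 200.625 = 0.0954
  green: (64 − 66.875)² / 66.875 = 0.1236
χ² = 0.0028 + 0.0954 + 0.1236 = 0.2218 ≈ 0.222
Degrees of freedom = 3 − 1 = 2; critical value at α = 0.05 is 5.991.
Since 0.222 < 5.991, we fail to reject the null hypothesis — the data are consistent with the 12:3:1 ratio.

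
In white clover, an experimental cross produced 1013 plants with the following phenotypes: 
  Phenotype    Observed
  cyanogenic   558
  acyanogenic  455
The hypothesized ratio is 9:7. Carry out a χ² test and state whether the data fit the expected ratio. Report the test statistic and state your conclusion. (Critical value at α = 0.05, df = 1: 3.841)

0.560; consistent

Total ratio parts = 16. Expected numbers out of 1013:
  cyanogenic: 1013 × 9/16 = 569.8125
  acyanogenic: 1013 × 7/16 = 443.1875
χ² = Σ (O − E)² / E
  cyanogenic: (558 − 569.8125)² / 569.8125 = 0.2449
  acyanogenic: (455 − 443.1875)² / 443.1875 = 0.3148
χ² = 0.2449 + 0.3148 = 0.5597 ≈ 0.560
Degrees of freedom = 2 − 1 = 1; critical value at α = 0.05 is 3.841.
Since 0.560 < 3.841, we fail to reject the null hypothesis — the data are consistent with the 9:7 ratio.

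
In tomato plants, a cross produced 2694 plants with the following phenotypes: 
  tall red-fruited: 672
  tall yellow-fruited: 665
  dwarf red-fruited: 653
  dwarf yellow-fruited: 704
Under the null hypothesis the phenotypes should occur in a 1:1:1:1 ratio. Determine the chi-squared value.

2.116

The 1:1:1:1 ratio has 4 parts, so with N = 2694 the expected counts are:
  tall red-fruited: 2694 × 1/4 = 673.5
  tall yellow-fruited: 2694 × 1/4 = 673.5
  dwarf red-fruited: 2694 × 1/4 = 673.5
  dwarf yellow-fruited: 2694 × 1/4 = 673.5
χ² = Σ (O − E)² / E
  tall red-fruited: (672 − 673.5)² / 673.5 = 0.0033
  tall yellow-fruited: (665 − 673.5)² / 673.5 = 0.1073
  dwarf red-fruited: (653 − 673.5)² / 673.5 = 0.6240
  dwarf yellow-fruited: (704 − 673.5)² / 673.5 = 1.3812
χ² = 0.0033 + 0.1073 + 0.6240 + 1.3812 = 2.1158 ≈ 2.116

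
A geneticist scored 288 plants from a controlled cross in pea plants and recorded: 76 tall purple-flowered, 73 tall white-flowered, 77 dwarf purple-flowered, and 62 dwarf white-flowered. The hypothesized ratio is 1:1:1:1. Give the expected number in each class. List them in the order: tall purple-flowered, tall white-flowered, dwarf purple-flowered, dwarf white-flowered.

72, 72, 72, 72

Total ratio parts = 4. Expected numbers out of 288:
  tall purple-flowered: 288 × 1/4 = 72
  tall white-flowered: 288 × 1/4 = 72
  dwarf purple-flowered: 288 × 1/4 = 72
  dwarf white-flowered: 288 × 1/4 = 72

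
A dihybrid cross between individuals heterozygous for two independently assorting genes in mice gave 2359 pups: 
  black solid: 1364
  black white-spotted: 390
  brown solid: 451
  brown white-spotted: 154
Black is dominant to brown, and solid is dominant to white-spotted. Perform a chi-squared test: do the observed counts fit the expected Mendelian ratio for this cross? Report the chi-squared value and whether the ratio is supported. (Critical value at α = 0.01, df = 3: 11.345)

A dihybrid F₂ with independent assortment and complete dominance at both loci gives a 9:3:3:1 phenotypic ratio.
Expected counts for N = 2359 under a 9:3:3:1 ratio (total parts = 16):
  black solid: 2359 × 9/16 = 1326.9375
  black white-spotted: 2359 × 3/16 = 442.3125
  brown solid: 2359 × 3/16 = 442.3125
  brown white-spotted: 2359 × 1/16 = 147.4375
χ² = Σ (O − E)² / E
  black solid: (1364 − 1326.9375)² / 1326.9375 = 1.0352
  black white-spotted: (390 − 442.3125)² / 442.3125 = 6.1870
  brown solid: (451 − 442.3125)² / 442.3125 = 0.1706
  brown white-spotted: (154 − 147.4375)² / 147.4375 = 0.2921
χ² = 1.0352 + 6.1870 + 0.1706 + 0.2921 = 7.6849 ≈ 7.685
Degrees of freedom = 4 − 1 = 3; critical value at α = 0.01 is 11.345.
Since 7.685 < 11.345, we fail to reject the null hypothesis — the data are consistent with the 9:3:3:1 ratio.

7.685; consistent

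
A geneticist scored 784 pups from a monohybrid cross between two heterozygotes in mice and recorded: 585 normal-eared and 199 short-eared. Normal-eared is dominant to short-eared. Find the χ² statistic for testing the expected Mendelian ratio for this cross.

0.061

For a monohybrid cross between heterozygotes with complete dominance, the expected phenotypic ratio is 3:1.
Expected counts for N = 784 under a 3:1 ratio (total parts = 4):
  normal-eared: 784 × 3/4 = 588
  short-eared: 784 × 1/4 = 196
χ² = Σ (O − E)² / E
  normal-eared: (585 − 588)² / 588 = 0.0153
  short-eared: (199 − 196)² / 196 = 0.0459
χ² = 0.0153 + 0.0459 = 0.0612 ≈ 0.061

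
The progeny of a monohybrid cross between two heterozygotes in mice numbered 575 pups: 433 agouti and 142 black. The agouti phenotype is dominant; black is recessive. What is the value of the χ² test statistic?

For a monohybrid cross between heterozygotes with complete dominance, the expected phenotypic ratio is 3:1.
The 3:1 ratio has 4 parts, so with N = 575 the expected counts are:
  agouti: 575 × 3/4 = 431.25
  black: 575 × 1/4 = 143.75
χ² = Σ (O − E)² / E
  agouti: (433 − 431.25)² / 431.25 = 0.0071
  black: (142 − 143.75)² / 143.75 = 0.0213
χ² = 0.0071 + 0.0213 = 0.0284 ≈ 0.028

0.028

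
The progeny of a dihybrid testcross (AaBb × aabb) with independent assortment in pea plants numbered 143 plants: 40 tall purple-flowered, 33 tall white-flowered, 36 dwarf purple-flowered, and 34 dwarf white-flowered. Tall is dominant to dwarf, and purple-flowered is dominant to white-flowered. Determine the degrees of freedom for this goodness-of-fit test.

3

A dihybrid testcross with independent assortment gives a 1:1:1:1 ratio.
A goodness-of-fit test with 4 phenotype classes has df = 4 − 1 = 3.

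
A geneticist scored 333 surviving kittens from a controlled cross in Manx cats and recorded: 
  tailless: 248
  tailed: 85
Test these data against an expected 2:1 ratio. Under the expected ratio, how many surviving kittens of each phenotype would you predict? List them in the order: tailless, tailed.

Total ratio parts = 3. Expected numbers out of 333:
  tailless: 333 × 2/3 = 222
  tailed: 333 × 1/3 = 111

222, 111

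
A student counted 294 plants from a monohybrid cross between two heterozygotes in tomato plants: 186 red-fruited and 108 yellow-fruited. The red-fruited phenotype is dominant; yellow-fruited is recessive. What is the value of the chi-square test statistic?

21.592

For a monohybrid cross between heterozygotes with complete dominance, the expected phenotypic ratio is 3:1.
Total ratio parts = 4. Expected numbers out of 294:
  red-fruited: 294 × 3/4 = 220.5
  yellow-fruited: 294 × 1/4 = 73.5
χ² = Σ (O − E)² / E
  red-fruited: (186 − 220.5)² / 220.5 = 5.3980
  yellow-fruited: (108 − 73.5)² / 73.5 = 16.1939
χ² = 5.3980 + 16.1939 = 21.5919 ≈ 21.592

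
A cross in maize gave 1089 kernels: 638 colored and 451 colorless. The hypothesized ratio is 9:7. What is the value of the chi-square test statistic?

Under the 9:7 hypothesis (Σ ratio = 16, N = 1089):
  colored: 1089 × 9/16 = 612.5625
  colorless: 1089 × 7/16 = 476.4375
χ² = Σ (O − E)² / E
  colored: (638 − 612.5625)² / 612.5625 = 1.0563
  colorless: (451 − 476.4375)² / 476.4375 = 1.3581
χ² = 1.0563 + 1.3581 = 2.4144 ≈ 2.414

2.414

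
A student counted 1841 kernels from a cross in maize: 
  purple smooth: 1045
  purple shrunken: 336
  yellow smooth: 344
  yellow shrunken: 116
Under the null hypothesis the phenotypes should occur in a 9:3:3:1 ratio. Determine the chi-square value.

0.342

Total ratio parts = 16. Expected numbers out of 1841:
  purple smooth: 1841 × 9/16 = 1035.5625
  purple shrunken: 1841 × 3/16 = 345.1875
  yellow smooth: 1841 × 3/16 = 345.1875
  yellow shrunken: 1841 × 1/16 = 115.0625
χ² = Σ (O − E)² / E
  purple smooth: (1045 − 1035.5625)² / 1035.5625 = 0.0860
  purple shrunken: (336 − 345.1875)² / 345.1875 = 0.2445
  yellow smooth: (344 − 345.1875)² / 345.1875 = 0.0041
  yellow shrunken: (116 − 115.0625)² / 115.0625 = 0.0076
χ² = 0.0860 + 0.2445 + 0.0041 + 0.0076 = 0.3422 ≈ 0.342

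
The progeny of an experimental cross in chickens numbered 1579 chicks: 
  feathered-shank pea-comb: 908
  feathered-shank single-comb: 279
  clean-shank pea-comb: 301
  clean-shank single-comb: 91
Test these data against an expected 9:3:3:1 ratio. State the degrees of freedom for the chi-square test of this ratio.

3

A goodness-of-fit test with 4 phenotype classes has df = 4 − 1 = 3.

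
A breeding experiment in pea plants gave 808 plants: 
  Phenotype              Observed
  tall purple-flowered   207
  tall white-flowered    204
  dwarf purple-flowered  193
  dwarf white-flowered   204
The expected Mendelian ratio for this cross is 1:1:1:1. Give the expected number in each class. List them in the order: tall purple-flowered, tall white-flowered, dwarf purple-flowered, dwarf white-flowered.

202, 202, 202, 202

Under the 1:1:1:1 hypothesis (Σ ratio = 4, N = 808):
  tall purple-flowered: 808 × 1/4 = 202
  tall white-flowered: 808 × 1/4 = 202
  dwarf purple-flowered: 808 × 1/4 = 202
  dwarf white-flowered: 808 × 1/4 = 202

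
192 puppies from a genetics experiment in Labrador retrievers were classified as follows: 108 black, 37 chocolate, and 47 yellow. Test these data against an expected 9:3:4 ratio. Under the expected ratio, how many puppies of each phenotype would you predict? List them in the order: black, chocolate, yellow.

108, 36, 48

Total ratio parts = 16. Expected numbers out of 192:
  black: 192 × 9/16 = 108
  chocolate: 192 × 3/16 = 36
  yellow: 192 × 4/16 = 48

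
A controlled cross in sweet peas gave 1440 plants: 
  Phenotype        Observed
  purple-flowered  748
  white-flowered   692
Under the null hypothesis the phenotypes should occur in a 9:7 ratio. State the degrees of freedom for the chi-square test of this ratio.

A goodness-of-fit test with 2 phenotype classes has df = 2 − 1 = 1.

1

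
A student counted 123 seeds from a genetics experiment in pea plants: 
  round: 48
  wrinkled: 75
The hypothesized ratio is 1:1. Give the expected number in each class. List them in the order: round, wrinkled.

Expected counts for N = 123 under a 1:1 ratio (total parts = 2):
  round: 123 × 1/2 = 61.5
  wrinkled: 123 × 1/2 = 61.5

61.5, 61.5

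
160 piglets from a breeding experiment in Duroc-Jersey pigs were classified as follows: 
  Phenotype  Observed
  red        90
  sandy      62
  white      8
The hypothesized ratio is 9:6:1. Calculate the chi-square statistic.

0.467

Total ratio parts = 16. Expected numbers out of 160:
  red: 160 × 9/16 = 90
  sandy: 160 × 6/16 = 60
  white: 160 × 1/16 = 10
χ² = Σ (O − E)² / E
  red: (90 − 90)² / 90 = 0.0000
  sandy: (62 − 60)² / 60 = 0.0667
  white: (8 − 10)² / 10 = 0.4000
χ² = 0.0000 + 0.0667 + 0.4000 = 0.4667 ≈ 0.467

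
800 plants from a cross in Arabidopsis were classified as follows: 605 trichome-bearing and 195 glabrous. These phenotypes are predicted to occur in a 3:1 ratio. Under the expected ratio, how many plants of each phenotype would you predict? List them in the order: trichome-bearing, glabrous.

600, 200

Total ratio parts = 4. Expected numbers out of 800:
  trichome-bearing: 800 × 3/4 = 600
  glabrous: 800 × 1/4 = 200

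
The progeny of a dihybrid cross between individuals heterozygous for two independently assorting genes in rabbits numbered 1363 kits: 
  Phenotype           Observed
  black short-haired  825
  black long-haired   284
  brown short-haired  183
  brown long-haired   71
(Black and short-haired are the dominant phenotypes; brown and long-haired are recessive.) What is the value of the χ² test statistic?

30.565

A dihybrid F₂ with independent assortment and complete dominance at both loci gives a 9:3:3:1 phenotypic ratio.
The 9:3:3:1 ratio has 16 parts, so with N = 1363 the expected counts are:
  black short-haired: 1363 × 9/16 = 766.6875
  black long-haired: 1363 × 3/16 = 255.5625
  brown short-haired: 1363 × 3/16 = 255.5625
  brown long-haired: 1363 × 1/16 = 85.1875
χ² = Σ (O − E)² / E
  black short-haired: (825 − 766.6875)² / 766.6875 = 4.4351
  black long-haired: (284 − 255.5625)² / 255.5625 = 3.1644
  brown short-haired: (183 − 255.5625)² / 255.5625 = 20.6029
  brown long-haired: (71 − 85.1875)² / 85.1875 = 2.3628
χ² = 4.4351 + 3.1644 + 20.6029 + 2.3628 = 30.5652 ≈ 30.565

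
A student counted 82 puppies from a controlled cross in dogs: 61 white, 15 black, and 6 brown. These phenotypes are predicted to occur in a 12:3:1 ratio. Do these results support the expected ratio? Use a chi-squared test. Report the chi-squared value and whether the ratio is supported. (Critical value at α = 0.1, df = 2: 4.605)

0.163; consistent

Expected counts for N = 82 under a 12:3:1 ratio (total parts = 16):
  white: 82 × 12/16 = 61.5
  black: 82 × 3/16 = 15.375
  brown: 82 × 1/16 = 5.125
χ² = Σ (O − E)² / E
  white: (61 − 61.5)² / 61.5 = 0.0041
  black: (15 − 15.375)² / 15.375 = 0.0091
  brown: (6 − 5.125)² / 5.125 = 0.1494
χ² = 0.0041 + 0.0091 + 0.1494 = 0.1626 ≈ 0.163
Degrees of freedom = 3 − 1 = 2; critical value at α = 0.1 is 4.605.
Since 0.163 < 4.605, we fail to reject the null hypothesis — the data are consistent with the 12:3:1 ratio.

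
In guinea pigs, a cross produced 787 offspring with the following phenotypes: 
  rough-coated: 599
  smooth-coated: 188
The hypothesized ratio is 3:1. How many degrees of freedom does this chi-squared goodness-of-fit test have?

1

A goodness-of-fit test with 2 phenotype classes has df = 2 − 1 = 1.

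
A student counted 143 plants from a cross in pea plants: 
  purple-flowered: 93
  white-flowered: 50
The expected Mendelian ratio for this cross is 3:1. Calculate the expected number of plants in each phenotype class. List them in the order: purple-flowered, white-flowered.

Total ratio parts = 4. Expected numbers out of 143:
  purple-flowered: 143 × 3/4 = 107.25
  white-flowered: 143 × 1/4 = 35.75

107.25, 35.75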